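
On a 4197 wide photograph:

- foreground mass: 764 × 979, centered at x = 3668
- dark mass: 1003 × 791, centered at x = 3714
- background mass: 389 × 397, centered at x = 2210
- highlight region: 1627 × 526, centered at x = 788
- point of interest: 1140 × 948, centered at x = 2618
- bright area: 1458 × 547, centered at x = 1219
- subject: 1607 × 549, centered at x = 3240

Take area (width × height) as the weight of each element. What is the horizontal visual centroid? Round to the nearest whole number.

x ≈ 2516

Taking area as weight: foreground mass 764·979 = 747956, dark mass 1003·791 = 793373, background mass 389·397 = 154433, highlight region 1627·526 = 855802, point of interest 1140·948 = 1080720, bright area 1458·547 = 797526, subject 1607·549 = 882243. Sum 5312053.
x: moment 13365735310 / weight 5312053 ≈ 2516.11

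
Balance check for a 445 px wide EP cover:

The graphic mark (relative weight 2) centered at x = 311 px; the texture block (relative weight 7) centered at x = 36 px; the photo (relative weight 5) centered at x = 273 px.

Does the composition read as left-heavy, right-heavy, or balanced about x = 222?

Weights sum to 2 + 7 + 5 = 14.
Σw·x = 2·311 + 7·36 + 5·273 = 2239, so x̄ = 2239/14 ≈ 159.93.
Since 159.9 is left of 222, the composition reads left-heavy.

left-heavy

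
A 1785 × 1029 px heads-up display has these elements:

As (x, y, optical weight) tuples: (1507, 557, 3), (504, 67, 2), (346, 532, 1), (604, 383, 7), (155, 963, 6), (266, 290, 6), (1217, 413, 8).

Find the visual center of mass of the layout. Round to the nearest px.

(678, 480)

Total weight = 3 + 2 + 1 + 7 + 6 + 6 + 8 = 33.
Σw·x = 22365; x̄ = 22365/33 ≈ 677.73.
y: moment 15840 / weight 33 ≈ 480.00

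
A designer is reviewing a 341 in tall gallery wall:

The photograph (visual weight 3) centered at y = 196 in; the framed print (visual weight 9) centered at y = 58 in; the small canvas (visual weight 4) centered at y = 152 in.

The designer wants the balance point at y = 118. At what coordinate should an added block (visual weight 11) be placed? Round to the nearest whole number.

New total weight: (3 + 9 + 4) + 11 = 27.
Along y: (1718 + 11·y) / 27 = 118 (existing moment 3·196 + 9·58 + 4·152 = 1718) ⇒ y = (3186 − 1718) / 11 ≈ 133.45.

y ≈ 133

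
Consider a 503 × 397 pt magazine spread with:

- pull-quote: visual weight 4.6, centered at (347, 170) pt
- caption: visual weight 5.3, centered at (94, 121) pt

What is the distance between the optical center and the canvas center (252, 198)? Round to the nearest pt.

Weights sum to 4.6 + 5.3 = 9.9.
Σw·x = 4.6·347 + 5.3·94 = 2094.4, so x̄ = 2094.4/9.9 ≈ 211.56.
Σw·y = 4.6·170 + 5.3·121 = 1423.3, so ȳ = 1423.3/9.9 ≈ 143.77.
Offset from (252, 198): Δx ≈ -40.44, Δy ≈ -54.23; distance = √(Δx² + Δy²) ≈ 67.65.

≈ 68 pt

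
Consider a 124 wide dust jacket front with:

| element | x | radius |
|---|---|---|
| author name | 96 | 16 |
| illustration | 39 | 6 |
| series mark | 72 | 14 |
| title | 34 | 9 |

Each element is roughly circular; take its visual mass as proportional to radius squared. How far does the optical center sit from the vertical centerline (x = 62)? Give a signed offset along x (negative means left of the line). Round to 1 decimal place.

Weights ∝ r²: author name 16² = 256, illustration 6² = 36, series mark 14² = 196, title 9² = 81; Σw = 569.
Σw·x = 256·96 + 36·39 + 196·72 + 81·34 = 42846, so x̄ = 42846/569 ≈ 75.30.
Difference: 75.30 − 62 ≈ 13.30.

≈ 13.3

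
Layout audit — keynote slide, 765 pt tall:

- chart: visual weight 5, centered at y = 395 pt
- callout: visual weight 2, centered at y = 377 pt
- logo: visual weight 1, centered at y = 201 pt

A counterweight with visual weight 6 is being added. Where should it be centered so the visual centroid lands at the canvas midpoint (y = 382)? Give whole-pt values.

y ≈ 403

With the counterweight, Σw becomes 5 + 2 + 1 + 6 = 14.
y: target moment 14×382 = 5348; current 5·395 + 2·377 + 1·201 = 2930; the counterweight supplies 2418, so y = 2418/6 ≈ 403.00.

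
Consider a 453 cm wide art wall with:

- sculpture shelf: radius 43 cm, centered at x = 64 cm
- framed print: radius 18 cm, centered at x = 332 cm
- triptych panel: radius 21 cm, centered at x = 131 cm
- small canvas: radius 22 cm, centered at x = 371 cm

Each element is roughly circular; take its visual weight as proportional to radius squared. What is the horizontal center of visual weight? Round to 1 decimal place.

r² weights: sculpture shelf 43² = 1849, framed print 18² = 324, triptych panel 21² = 441, small canvas 22² = 484. Total = 3098.
x-moment: 1849·64 + 324·332 + 441·131 + 484·371 = 463239; centroid 463239/3098 ≈ 149.53.

x ≈ 149.5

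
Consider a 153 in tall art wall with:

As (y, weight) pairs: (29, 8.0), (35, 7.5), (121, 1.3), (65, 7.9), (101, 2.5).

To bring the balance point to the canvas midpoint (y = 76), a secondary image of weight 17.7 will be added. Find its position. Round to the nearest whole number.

y ≈ 113

After adding the secondary image, total weight = 8.0 + 7.5 + 1.3 + 7.9 + 2.5 + 17.7 = 44.9.
y: target moment 44.9×76 = 3412.4; current 8.0·29 + 7.5·35 + 1.3·121 + 7.9·65 + 2.5·101 = 1417.8; the secondary image supplies 1994.6, so y = 1994.6/17.7 ≈ 112.69.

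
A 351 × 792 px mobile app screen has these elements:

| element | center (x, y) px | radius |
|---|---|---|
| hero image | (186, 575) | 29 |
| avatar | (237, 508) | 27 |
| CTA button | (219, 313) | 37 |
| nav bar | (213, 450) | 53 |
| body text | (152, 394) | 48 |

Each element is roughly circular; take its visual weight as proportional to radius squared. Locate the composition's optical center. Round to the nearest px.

(196, 429)

r² weights: hero image 29² = 841, avatar 27² = 729, CTA button 37² = 1369, nav bar 53² = 2809, body text 48² = 2304. Total = 8052.
Σw·x = 841·186 + 729·237 + 1369·219 + 2809·213 + 2304·152 = 1577535, so x̄ = 1577535/8052 ≈ 195.92.
Σw·y = 841·575 + 729·508 + 1369·313 + 2809·450 + 2304·394 = 3454230, so ȳ = 3454230/8052 ≈ 428.99.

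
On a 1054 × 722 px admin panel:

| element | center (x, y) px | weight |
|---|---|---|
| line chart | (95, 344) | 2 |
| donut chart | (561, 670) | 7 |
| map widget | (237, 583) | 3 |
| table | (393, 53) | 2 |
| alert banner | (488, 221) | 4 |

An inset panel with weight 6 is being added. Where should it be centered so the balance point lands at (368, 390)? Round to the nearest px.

With the inset panel, Σw becomes 2 + 7 + 3 + 2 + 4 + 6 = 24.
x: target moment 24×368 = 8832; current 2·95 + 7·561 + 3·237 + 2·393 + 4·488 = 7566; the inset panel supplies 1266, so x = 1266/6 ≈ 211.00.
y: target moment 24×390 = 9360; current 2·344 + 7·670 + 3·583 + 2·53 + 4·221 = 8117; the inset panel supplies 1243, so y = 1243/6 ≈ 207.17.

(211, 207)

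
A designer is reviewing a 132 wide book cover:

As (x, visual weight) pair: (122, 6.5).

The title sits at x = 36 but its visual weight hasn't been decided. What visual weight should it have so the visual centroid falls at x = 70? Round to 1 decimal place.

The single fixed element contributes weight 6.5, moment 6.5·122 = 793.0.
For the centroid to hit 70: (793.0 + w·36) / (6.5 + w) = 70.
So w = (70·6.5 − 793.0)/(36 − 70) = -338.0/-34 ≈ 9.94.

w ≈ 9.9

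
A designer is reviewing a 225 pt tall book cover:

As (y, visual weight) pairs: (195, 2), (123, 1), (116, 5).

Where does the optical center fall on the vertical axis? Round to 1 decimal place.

Total weight = 2 + 1 + 5 = 8.
y-moment: 2·195 + 1·123 + 5·116 = 1093; centroid 1093/8 ≈ 136.62.

y ≈ 136.6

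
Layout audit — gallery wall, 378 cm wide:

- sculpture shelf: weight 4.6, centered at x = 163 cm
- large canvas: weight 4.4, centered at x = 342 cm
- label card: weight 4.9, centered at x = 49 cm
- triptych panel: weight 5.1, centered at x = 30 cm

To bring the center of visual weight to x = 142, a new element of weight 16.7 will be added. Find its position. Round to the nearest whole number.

With the new element, Σw becomes 4.6 + 4.4 + 4.9 + 5.1 + 16.7 = 35.7.
Along x: (2647.7 + 16.7·x) / 35.7 = 142 (existing moment 4.6·163 + 4.4·342 + 4.9·49 + 5.1·30 = 2647.7) ⇒ x = (5069.4 − 2647.7) / 16.7 ≈ 145.01.

x ≈ 145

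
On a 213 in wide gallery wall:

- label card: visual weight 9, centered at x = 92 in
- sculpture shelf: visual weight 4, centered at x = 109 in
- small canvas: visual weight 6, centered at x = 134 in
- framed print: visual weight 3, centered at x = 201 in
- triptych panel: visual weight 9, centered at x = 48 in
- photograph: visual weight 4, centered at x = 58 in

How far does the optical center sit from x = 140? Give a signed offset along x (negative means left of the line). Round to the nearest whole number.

Weights sum to 9 + 4 + 6 + 3 + 9 + 4 = 35.
x: moment 3335 / weight 35 ≈ 95.29
Against x = 140, that's 95.29 − 140 = -44.71.

≈ -45 in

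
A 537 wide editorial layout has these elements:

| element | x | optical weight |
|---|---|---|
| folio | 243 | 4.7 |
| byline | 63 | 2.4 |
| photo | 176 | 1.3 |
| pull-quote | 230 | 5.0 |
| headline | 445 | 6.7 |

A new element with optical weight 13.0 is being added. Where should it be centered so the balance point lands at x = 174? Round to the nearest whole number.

With the new element, Σw becomes 4.7 + 2.4 + 1.3 + 5.0 + 6.7 + 13.0 = 33.1.
x: need Σw·x = 33.1·174 = 5759.4. Existing = 4.7·243 + 2.4·63 + 1.3·176 + 5.0·230 + 6.7·445 = 5653.6. Remainder 105.8 / 13.0 ≈ 8.14.

x ≈ 8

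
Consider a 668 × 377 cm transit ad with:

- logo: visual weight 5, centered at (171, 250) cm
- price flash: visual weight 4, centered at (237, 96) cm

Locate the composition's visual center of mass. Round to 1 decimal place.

(200.3, 181.6)

Total weight = 5 + 4 = 9.
Σw·x = 5·171 + 4·237 = 1803, so x̄ = 1803/9 ≈ 200.33.
Σw·y = 5·250 + 4·96 = 1634, so ȳ = 1634/9 ≈ 181.56.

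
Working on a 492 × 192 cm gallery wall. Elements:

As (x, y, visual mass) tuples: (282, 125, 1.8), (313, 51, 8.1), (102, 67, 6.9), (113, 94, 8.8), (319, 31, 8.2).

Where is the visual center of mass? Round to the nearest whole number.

Total weight = 1.8 + 8.1 + 6.9 + 8.8 + 8.2 = 33.8.
x-moment: 1.8·282 + 8.1·313 + 6.9·102 + 8.8·113 + 8.2·319 = 7356.9; centroid 7356.9/33.8 ≈ 217.66.
y-moment: 1.8·125 + 8.1·51 + 6.9·67 + 8.8·94 + 8.2·31 = 2181.8; centroid 2181.8/33.8 ≈ 64.55.

(218, 65)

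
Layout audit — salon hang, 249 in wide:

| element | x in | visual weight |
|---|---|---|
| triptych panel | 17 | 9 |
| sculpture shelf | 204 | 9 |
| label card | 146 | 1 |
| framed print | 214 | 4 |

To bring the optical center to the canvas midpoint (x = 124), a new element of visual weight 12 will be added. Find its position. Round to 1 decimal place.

New total weight: (9 + 9 + 1 + 4) + 12 = 35.
x: target moment 35×124 = 4340; current 9·17 + 9·204 + 1·146 + 4·214 = 2991; the new element supplies 1349, so x = 1349/12 ≈ 112.42.

x ≈ 112.4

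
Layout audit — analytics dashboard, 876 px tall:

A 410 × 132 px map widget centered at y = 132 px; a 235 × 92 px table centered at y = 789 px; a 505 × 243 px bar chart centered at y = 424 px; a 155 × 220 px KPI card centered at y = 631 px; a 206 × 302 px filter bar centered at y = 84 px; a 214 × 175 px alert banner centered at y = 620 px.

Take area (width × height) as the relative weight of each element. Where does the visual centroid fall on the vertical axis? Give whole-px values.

Areas: map widget 410·132 = 54120, table 235·92 = 21620, bar chart 505·243 = 122715, KPI card 155·220 = 34100, filter bar 206·302 = 62212, alert banner 214·175 = 37450. Total weight = 332217.
y-moment: 54120·132 + 21620·789 + 122715·424 + 34100·631 + 62212·84 + 37450·620 = 126195088; centroid 126195088/332217 ≈ 379.86.

y ≈ 380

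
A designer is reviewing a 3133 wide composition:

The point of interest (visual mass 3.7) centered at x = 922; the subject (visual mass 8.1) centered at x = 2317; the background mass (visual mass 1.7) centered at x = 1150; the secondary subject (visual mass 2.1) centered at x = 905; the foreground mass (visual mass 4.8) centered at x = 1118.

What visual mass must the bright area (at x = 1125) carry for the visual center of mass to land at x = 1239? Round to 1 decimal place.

w ≈ 53.7

Existing Σw = 20.4 (3.7 + 8.1 + 1.7 + 2.1 + 4.8); existing moment 3.7·922 + 8.1·2317 + 1.7·1150 + 2.1·905 + 4.8·1118 = 31401.0.
For the centroid to hit 1239: (31401.0 + w·1125) / (20.4 + w) = 1239.
Rearranging, w·(1125 − 1239) = 1239·20.4 − 31401.0 = -6125.4, so w ≈ -6125.4/-114 = 53.73.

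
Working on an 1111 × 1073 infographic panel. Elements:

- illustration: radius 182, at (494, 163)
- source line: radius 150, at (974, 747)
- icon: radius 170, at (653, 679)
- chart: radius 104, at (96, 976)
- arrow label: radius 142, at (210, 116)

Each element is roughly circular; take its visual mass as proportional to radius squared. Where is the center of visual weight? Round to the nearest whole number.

(540, 474)

r² weights: illustration 182² = 33124, source line 150² = 22500, icon 170² = 28900, chart 104² = 10816, arrow label 142² = 20164. Total = 115504.
x-moment: 33124·494 + 22500·974 + 28900·653 + 10816·96 + 20164·210 = 62422732; centroid 62422732/115504 ≈ 540.44.
y-moment: 33124·163 + 22500·747 + 28900·679 + 10816·976 + 20164·116 = 54725252; centroid 54725252/115504 ≈ 473.80.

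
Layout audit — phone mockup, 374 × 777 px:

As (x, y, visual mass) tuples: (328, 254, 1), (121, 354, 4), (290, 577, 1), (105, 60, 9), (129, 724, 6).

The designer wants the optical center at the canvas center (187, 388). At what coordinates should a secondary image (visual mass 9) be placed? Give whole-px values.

With the secondary image, Σw becomes 1 + 4 + 1 + 9 + 6 + 9 = 30.
x: target moment 30×187 = 5610; current 1·328 + 4·121 + 1·290 + 9·105 + 6·129 = 2821; the secondary image supplies 2789, so x = 2789/9 ≈ 309.89.
y: target moment 30×388 = 11640; current 1·254 + 4·354 + 1·577 + 9·60 + 6·724 = 7131; the secondary image supplies 4509, so y = 4509/9 ≈ 501.00.

(310, 501)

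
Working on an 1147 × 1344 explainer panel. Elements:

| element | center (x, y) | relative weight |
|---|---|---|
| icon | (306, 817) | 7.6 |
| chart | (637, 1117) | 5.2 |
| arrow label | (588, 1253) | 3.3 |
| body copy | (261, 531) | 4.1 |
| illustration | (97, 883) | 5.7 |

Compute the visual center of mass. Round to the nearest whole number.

(355, 902)

Weights sum to 7.6 + 5.2 + 3.3 + 4.1 + 5.7 = 25.9.
Σw·x = 7.6·306 + 5.2·637 + 3.3·588 + 4.1·261 + 5.7·97 = 9201.4, so x̄ = 9201.4/25.9 ≈ 355.27.
Σw·y = 7.6·817 + 5.2·1117 + 3.3·1253 + 4.1·531 + 5.7·883 = 23362.7, so ȳ = 23362.7/25.9 ≈ 902.03.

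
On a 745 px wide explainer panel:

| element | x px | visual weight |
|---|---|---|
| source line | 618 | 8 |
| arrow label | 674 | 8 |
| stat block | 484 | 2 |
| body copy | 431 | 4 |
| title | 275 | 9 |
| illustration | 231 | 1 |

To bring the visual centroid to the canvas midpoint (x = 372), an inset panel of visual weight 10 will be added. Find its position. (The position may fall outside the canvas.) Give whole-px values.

With the inset panel, Σw becomes 8 + 8 + 2 + 4 + 9 + 1 + 10 = 42.
x: need Σw·x = 42·372 = 15624. Existing = 8·618 + 8·674 + 2·484 + 4·431 + 9·275 + 1·231 = 15734. Remainder -110 / 10 ≈ -11.00.

x ≈ -11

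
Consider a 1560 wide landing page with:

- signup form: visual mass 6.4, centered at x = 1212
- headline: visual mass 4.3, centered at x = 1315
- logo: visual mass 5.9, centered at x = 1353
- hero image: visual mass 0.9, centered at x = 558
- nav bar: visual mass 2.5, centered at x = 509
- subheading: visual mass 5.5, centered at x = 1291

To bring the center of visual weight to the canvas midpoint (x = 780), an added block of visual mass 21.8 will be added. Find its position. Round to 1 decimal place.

After adding the added block, total weight = 6.4 + 4.3 + 5.9 + 0.9 + 2.5 + 5.5 + 21.8 = 47.3.
x: target moment 47.3×780 = 36894.0; current 6.4·1212 + 4.3·1315 + 5.9·1353 + 0.9·558 + 2.5·509 + 5.5·1291 = 30269.2; the added block supplies 6624.8, so x = 6624.8/21.8 ≈ 303.89.

x ≈ 303.9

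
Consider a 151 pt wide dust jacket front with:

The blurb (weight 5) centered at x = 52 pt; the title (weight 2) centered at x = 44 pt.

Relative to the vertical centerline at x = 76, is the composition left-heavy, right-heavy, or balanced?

left-heavy

Total weight = 5 + 2 = 7.
Σw·x = 5·52 + 2·44 = 348, so x̄ = 348/7 ≈ 49.71.
Since 49.7 is left of 76, the composition reads left-heavy.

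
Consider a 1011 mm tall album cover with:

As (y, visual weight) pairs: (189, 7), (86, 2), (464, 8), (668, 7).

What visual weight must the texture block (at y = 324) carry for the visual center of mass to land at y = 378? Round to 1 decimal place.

Known weights sum to 7 + 2 + 8 + 7 = 24; their moment is 7·189 + 2·86 + 8·464 + 7·668 = 9883.
Balance at y = 378 requires (9883 + w·324) / (24 + w) = 378.
So w = (378·24 − 9883)/(324 − 378) = -811/-54 ≈ 15.02.

w ≈ 15.0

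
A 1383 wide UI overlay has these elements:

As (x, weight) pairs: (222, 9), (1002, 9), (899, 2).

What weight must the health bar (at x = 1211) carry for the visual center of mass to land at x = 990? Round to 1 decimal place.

w ≈ 31.6

Fixed elements: Σw = 9 + 9 + 2 = 20, Σw·x = 9·222 + 9·1002 + 2·899 = 12814.
Set Σw·x/Σw = 990: (12814 + 1211w) = 990·(20 + w).
Rearranging, w·(1211 − 990) = 990·20 − 12814 = 6986, so w ≈ 6986/221 = 31.61.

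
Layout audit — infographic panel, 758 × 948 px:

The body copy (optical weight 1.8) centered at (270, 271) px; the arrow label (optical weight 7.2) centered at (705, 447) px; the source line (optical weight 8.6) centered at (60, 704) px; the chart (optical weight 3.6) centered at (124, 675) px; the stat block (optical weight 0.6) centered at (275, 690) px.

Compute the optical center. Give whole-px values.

Σw = 1.8 + 7.2 + 8.6 + 3.6 + 0.6 = 21.8.
Σw·x = 1.8·270 + 7.2·705 + 8.6·60 + 3.6·124 + 0.6·275 = 6689.4, so x̄ = 6689.4/21.8 ≈ 306.85.
Σw·y = 1.8·271 + 7.2·447 + 8.6·704 + 3.6·675 + 0.6·690 = 12604.6, so ȳ = 12604.6/21.8 ≈ 578.19.

(307, 578)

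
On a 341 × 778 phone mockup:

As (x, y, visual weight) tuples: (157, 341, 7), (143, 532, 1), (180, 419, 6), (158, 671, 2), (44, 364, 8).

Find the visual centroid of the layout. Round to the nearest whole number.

(125, 404)

Σw = 7 + 1 + 6 + 2 + 8 = 24.
x: (7·157 + 1·143 + 6·180 + 2·158 + 8·44) / 24 = 2990 / 24 ≈ 124.58
y: (7·341 + 1·532 + 6·419 + 2·671 + 8·364) / 24 = 9687 / 24 ≈ 403.62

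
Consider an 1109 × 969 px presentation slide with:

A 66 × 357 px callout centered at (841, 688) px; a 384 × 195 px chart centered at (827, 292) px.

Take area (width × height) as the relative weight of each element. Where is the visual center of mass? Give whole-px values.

Areas → weights: callout 66·357 = 23562, chart 384·195 = 74880; Σw = 98442.
Σw·x = 23562·841 + 74880·827 = 81741402, so x̄ = 81741402/98442 ≈ 830.35.
Σw·y = 23562·688 + 74880·292 = 38075616, so ȳ = 38075616/98442 ≈ 386.78.

(830, 387)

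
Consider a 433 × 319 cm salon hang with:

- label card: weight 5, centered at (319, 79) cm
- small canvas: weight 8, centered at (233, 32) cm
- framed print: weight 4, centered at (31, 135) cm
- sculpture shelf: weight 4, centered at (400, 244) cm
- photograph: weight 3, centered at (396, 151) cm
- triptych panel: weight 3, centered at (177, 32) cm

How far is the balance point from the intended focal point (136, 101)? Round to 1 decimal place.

Σw = 5 + 8 + 4 + 4 + 3 + 3 = 27.
Σw·x = 6902; x̄ = 6902/27 ≈ 255.63.
y: moment 2716 / weight 27 ≈ 100.59
Offset from (136, 101): Δx ≈ 119.63, Δy ≈ -0.41; distance = √(Δx² + Δy²) ≈ 119.63.

≈ 119.6 cm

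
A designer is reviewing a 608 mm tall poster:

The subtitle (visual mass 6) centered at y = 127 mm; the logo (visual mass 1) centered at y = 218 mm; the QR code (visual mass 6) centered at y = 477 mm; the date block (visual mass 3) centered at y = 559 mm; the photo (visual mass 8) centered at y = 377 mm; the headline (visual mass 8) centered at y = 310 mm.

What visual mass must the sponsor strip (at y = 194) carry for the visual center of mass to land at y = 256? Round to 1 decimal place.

w ≈ 45.5

Existing Σw = 32 (6 + 1 + 6 + 3 + 8 + 8); existing moment 6·127 + 1·218 + 6·477 + 3·559 + 8·377 + 8·310 = 11015.
For the centroid to hit 256: (11015 + w·194) / (32 + w) = 256.
Rearranging, w·(194 − 256) = 256·32 − 11015 = -2823, so w ≈ -2823/-62 = 45.53.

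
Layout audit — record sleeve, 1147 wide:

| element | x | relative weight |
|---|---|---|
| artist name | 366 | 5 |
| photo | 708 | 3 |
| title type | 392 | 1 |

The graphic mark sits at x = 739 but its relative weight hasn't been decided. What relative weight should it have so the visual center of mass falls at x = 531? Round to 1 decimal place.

w ≈ 2.1

Known weights sum to 5 + 3 + 1 = 9; their moment is 5·366 + 3·708 + 1·392 = 4346.
Balance at x = 531 requires (4346 + w·739) / (9 + w) = 531.
So w = (531·9 − 4346)/(739 − 531) = 433/208 ≈ 2.08.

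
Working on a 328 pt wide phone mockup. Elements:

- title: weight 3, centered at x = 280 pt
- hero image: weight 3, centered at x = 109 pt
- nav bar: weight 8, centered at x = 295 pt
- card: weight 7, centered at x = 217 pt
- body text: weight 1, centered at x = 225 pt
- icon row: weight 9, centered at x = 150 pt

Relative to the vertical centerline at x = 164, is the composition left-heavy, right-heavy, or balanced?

Total weight = 3 + 3 + 8 + 7 + 1 + 9 = 31.
Σw·x = 6621; x̄ = 6621/31 ≈ 213.58.
213.6 vs midline 164 → right-heavy.

right-heavy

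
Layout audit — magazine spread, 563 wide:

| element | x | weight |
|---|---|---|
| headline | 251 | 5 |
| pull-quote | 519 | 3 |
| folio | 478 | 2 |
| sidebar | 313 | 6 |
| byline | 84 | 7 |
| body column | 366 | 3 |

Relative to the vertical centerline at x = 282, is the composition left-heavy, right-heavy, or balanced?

balanced

Σw = 5 + 3 + 2 + 6 + 7 + 3 = 26.
Σw·x = 7332; x̄ = 7332/26 ≈ 282.00.
The centroid 282.00 matches the midline at 282, so the layout is balanced.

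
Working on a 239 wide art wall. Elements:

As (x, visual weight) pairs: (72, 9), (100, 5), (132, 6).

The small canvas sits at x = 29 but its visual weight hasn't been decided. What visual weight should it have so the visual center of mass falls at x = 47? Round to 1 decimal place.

w ≈ 55.6

Existing Σw = 20 (9 + 5 + 6); existing moment 9·72 + 5·100 + 6·132 = 1940.
Balance at x = 47 requires (1940 + w·29) / (20 + w) = 47.
So w = (47·20 − 1940)/(29 − 47) = -1000/-18 ≈ 55.56.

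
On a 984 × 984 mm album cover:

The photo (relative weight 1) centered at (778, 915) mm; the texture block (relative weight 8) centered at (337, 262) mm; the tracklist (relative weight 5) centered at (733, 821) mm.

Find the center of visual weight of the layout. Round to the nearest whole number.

Σw = 1 + 8 + 5 = 14.
x-moment: 1·778 + 8·337 + 5·733 = 7139; centroid 7139/14 ≈ 509.93.
y-moment: 1·915 + 8·262 + 5·821 = 7116; centroid 7116/14 ≈ 508.29.

(510, 508)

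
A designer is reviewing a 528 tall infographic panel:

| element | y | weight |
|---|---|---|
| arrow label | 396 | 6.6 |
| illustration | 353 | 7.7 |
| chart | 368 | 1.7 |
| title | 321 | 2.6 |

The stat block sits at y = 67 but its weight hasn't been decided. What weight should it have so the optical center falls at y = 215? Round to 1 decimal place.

Known weights sum to 6.6 + 7.7 + 1.7 + 2.6 = 18.6; their moment is 6.6·396 + 7.7·353 + 1.7·368 + 2.6·321 = 6791.9.
Balance at y = 215 requires (6791.9 + w·67) / (18.6 + w) = 215.
So w = (215·18.6 − 6791.9)/(67 − 215) = -2792.9/-148 ≈ 18.87.

w ≈ 18.9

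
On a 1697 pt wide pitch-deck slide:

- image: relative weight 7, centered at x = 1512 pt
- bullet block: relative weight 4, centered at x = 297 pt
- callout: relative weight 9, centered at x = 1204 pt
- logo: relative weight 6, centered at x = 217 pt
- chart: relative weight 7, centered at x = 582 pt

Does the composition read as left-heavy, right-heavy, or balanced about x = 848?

balanced

Σw = 7 + 4 + 9 + 6 + 7 = 33.
Σw·x = 7·1512 + 4·297 + 9·1204 + 6·217 + 7·582 = 27984, so x̄ = 27984/33 ≈ 848.00.
The centroid 848.00 matches the midline at 848, so the layout is balanced.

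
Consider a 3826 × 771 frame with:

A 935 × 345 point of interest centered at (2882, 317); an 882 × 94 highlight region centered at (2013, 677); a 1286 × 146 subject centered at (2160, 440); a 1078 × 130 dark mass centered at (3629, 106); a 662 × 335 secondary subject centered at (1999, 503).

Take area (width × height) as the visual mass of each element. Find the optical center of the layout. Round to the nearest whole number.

(2569, 385)

Areas: point of interest 935·345 = 322575, highlight region 882·94 = 82908, subject 1286·146 = 187756, dark mass 1078·130 = 140140, secondary subject 662·335 = 221770. Total weight = 955149.
Σw·x = 322575·2882 + 82908·2013 + 187756·2160 + 140140·3629 + 221770·1999 = 2453994204, so x̄ = 2453994204/955149 ≈ 2569.23.
Σw·y = 322575·317 + 82908·677 + 187756·440 + 140140·106 + 221770·503 = 367402781, so ȳ = 367402781/955149 ≈ 384.65.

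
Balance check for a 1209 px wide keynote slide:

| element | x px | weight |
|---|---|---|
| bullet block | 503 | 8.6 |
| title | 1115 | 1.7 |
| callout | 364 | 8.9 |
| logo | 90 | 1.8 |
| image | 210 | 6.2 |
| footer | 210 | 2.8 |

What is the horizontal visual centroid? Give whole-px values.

x ≈ 384

Total weight = 8.6 + 1.7 + 8.9 + 1.8 + 6.2 + 2.8 = 30.0.
Σw·x = 11512.9; x̄ = 11512.9/30.0 ≈ 383.76.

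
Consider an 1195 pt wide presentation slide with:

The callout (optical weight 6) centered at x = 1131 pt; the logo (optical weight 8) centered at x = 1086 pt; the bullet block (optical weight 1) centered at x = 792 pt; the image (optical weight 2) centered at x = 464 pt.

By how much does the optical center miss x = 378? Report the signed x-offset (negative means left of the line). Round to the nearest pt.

Σw = 6 + 8 + 1 + 2 = 17.
x: (6·1131 + 8·1086 + 1·792 + 2·464) / 17 = 17194 / 17 ≈ 1011.41
Against x = 378, that's 1011.41 − 378 = 633.41.

≈ 633 pt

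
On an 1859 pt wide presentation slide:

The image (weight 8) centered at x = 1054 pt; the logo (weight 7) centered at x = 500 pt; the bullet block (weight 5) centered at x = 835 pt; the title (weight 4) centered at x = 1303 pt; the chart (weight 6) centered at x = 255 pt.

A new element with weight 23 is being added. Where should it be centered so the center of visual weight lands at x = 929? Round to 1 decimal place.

With the new element, Σw becomes 8 + 7 + 5 + 4 + 6 + 23 = 53.
x: target moment 53×929 = 49237; current 8·1054 + 7·500 + 5·835 + 4·1303 + 6·255 = 22849; the new element supplies 26388, so x = 26388/23 ≈ 1147.30.

x ≈ 1147.3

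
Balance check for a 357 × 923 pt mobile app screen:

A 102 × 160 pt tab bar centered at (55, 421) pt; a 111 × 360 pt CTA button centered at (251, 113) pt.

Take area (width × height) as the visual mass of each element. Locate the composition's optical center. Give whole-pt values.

(194, 202)

Areas: tab bar 102·160 = 16320, CTA button 111·360 = 39960. Total weight = 56280.
x-moment: 16320·55 + 39960·251 = 10927560; centroid 10927560/56280 ≈ 194.16.
y-moment: 16320·421 + 39960·113 = 11386200; centroid 11386200/56280 ≈ 202.31.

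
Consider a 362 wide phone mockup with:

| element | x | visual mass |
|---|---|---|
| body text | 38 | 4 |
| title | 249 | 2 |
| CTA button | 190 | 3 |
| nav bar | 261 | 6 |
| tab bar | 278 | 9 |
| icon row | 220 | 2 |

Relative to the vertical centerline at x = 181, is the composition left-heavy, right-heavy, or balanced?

Weights sum to 4 + 2 + 3 + 6 + 9 + 2 = 26.
x: moment 5728 / weight 26 ≈ 220.31
220.3 lies right of the midline 181, so the layout is right-heavy.

right-heavy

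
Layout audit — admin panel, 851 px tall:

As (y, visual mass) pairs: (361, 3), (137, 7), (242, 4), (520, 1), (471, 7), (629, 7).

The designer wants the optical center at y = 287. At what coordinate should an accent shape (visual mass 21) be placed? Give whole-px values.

After adding the accent shape, total weight = 3 + 7 + 4 + 1 + 7 + 7 + 21 = 50.
y: need Σw·y = 50·287 = 14350. Existing = 3·361 + 7·137 + 4·242 + 1·520 + 7·471 + 7·629 = 11230. Remainder 3120 / 21 ≈ 148.57.

y ≈ 149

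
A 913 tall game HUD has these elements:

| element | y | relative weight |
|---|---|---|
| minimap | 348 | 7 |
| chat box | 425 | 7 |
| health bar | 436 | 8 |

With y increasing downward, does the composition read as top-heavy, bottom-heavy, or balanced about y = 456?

top-heavy

Total weight = 7 + 7 + 8 = 22.
Σw·y = 7·348 + 7·425 + 8·436 = 8899, so ȳ = 8899/22 ≈ 404.50.
404.5 vs midline 456 → top-heavy.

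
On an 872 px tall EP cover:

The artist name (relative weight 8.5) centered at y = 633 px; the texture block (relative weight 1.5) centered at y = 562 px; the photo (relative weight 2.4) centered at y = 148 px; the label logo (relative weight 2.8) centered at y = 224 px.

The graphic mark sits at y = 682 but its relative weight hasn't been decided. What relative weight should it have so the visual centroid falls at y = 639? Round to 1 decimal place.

Fixed elements: Σw = 8.5 + 1.5 + 2.4 + 2.8 = 15.2, Σw·y = 8.5·633 + 1.5·562 + 2.4·148 + 2.8·224 = 7205.9.
Balance at y = 639 requires (7205.9 + w·682) / (15.2 + w) = 639.
So w = (639·15.2 − 7205.9)/(682 − 639) = 2506.9/43 ≈ 58.30.

w ≈ 58.3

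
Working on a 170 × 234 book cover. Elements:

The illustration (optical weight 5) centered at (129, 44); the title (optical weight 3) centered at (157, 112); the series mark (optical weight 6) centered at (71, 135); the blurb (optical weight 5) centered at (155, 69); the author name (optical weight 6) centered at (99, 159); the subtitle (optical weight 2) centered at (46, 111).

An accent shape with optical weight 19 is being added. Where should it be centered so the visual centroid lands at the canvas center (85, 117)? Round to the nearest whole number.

(48, 131)

After adding the accent shape, total weight = 5 + 3 + 6 + 5 + 6 + 2 + 19 = 46.
Along x: (3003 + 19·x) / 46 = 85 (existing moment 5·129 + 3·157 + 6·71 + 5·155 + 6·99 + 2·46 = 3003) ⇒ x = (3910 − 3003) / 19 ≈ 47.74.
Along y: (2887 + 19·y) / 46 = 117 (existing moment 5·44 + 3·112 + 6·135 + 5·69 + 6·159 + 2·111 = 2887) ⇒ y = (5382 − 2887) / 19 ≈ 131.32.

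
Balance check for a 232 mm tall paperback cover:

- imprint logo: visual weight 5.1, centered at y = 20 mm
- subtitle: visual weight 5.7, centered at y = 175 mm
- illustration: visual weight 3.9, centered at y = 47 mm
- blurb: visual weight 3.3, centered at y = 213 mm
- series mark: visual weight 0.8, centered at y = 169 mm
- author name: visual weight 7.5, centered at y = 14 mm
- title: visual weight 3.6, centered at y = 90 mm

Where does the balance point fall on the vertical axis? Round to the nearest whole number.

Total weight = 5.1 + 5.7 + 3.9 + 3.3 + 0.8 + 7.5 + 3.6 = 29.9.
Σw·y = 2549.9; ȳ = 2549.9/29.9 ≈ 85.28.

y ≈ 85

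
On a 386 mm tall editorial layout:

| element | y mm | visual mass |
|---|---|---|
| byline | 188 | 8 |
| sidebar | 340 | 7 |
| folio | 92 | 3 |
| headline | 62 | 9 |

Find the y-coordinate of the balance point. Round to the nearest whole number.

y ≈ 175

Total weight = 8 + 7 + 3 + 9 = 27.
y: (8·188 + 7·340 + 3·92 + 9·62) / 27 = 4718 / 27 ≈ 174.74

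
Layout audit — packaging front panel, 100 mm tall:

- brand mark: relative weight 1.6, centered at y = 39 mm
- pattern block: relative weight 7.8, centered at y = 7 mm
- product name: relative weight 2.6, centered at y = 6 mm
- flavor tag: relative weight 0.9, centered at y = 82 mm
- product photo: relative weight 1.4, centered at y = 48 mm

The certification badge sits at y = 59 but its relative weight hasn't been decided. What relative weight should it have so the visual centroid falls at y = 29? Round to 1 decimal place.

w ≈ 4.7

Existing Σw = 14.3 (1.6 + 7.8 + 2.6 + 0.9 + 1.4); existing moment 1.6·39 + 7.8·7 + 2.6·6 + 0.9·82 + 1.4·48 = 273.6.
For the centroid to hit 29: (273.6 + w·59) / (14.3 + w) = 29.
So w = (29·14.3 − 273.6)/(59 − 29) = 141.1/30 ≈ 4.70.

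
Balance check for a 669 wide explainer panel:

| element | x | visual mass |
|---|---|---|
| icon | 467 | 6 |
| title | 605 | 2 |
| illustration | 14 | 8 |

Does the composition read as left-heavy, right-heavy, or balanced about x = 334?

left-heavy

Total weight = 6 + 2 + 8 = 16.
x-moment: 6·467 + 2·605 + 8·14 = 4124; centroid 4124/16 ≈ 257.75.
257.8 vs midline 334 → left-heavy.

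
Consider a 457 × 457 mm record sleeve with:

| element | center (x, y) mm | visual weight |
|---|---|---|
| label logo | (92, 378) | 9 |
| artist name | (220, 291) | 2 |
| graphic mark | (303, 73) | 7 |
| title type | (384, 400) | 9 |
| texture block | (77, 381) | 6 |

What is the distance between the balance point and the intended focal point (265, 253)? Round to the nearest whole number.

≈ 75 mm

Σw = 9 + 2 + 7 + 9 + 6 = 33.
x: (9·92 + 2·220 + 7·303 + 9·384 + 6·77) / 33 = 7307 / 33 ≈ 221.42
y: (9·378 + 2·291 + 7·73 + 9·400 + 6·381) / 33 = 10381 / 33 ≈ 314.58
Offset from (265, 253): Δx ≈ -43.58, Δy ≈ 61.58; distance = √(Δx² + Δy²) ≈ 75.43.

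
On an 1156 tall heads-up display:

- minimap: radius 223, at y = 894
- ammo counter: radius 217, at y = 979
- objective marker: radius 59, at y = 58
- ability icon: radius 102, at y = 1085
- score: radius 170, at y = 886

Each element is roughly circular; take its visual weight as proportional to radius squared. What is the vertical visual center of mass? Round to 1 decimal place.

r² weights: minimap 223² = 49729, ammo counter 217² = 47089, objective marker 59² = 3481, ability icon 102² = 10404, score 170² = 28900. Total = 139603.
y-moment: 49729·894 + 47089·979 + 3481·58 + 10404·1085 + 28900·886 = 127653495; centroid 127653495/139603 ≈ 914.40.

y ≈ 914.4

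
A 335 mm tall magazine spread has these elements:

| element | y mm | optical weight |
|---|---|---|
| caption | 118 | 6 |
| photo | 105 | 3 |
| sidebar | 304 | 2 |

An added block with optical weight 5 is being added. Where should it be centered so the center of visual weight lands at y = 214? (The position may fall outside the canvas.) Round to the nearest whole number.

y ≈ 359

With the added block, Σw becomes 6 + 3 + 2 + 5 = 16.
y: target moment 16×214 = 3424; current 6·118 + 3·105 + 2·304 = 1631; the added block supplies 1793, so y = 1793/5 ≈ 358.60.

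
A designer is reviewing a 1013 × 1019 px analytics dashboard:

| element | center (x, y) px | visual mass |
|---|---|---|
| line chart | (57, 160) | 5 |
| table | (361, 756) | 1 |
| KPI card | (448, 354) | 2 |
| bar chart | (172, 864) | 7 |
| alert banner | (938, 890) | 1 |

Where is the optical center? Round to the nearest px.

Weights sum to 5 + 1 + 2 + 7 + 1 = 16.
x-moment: 5·57 + 1·361 + 2·448 + 7·172 + 1·938 = 3684; centroid 3684/16 ≈ 230.25.
y-moment: 5·160 + 1·756 + 2·354 + 7·864 + 1·890 = 9202; centroid 9202/16 ≈ 575.12.

(230, 575)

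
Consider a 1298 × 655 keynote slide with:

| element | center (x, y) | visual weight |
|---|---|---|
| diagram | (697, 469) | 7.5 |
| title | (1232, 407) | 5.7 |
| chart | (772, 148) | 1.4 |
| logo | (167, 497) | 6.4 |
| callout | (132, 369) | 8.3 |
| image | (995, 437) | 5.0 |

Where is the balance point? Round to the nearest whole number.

Σw = 7.5 + 5.7 + 1.4 + 6.4 + 8.3 + 5.0 = 34.3.
Σw·x = 20470.1; x̄ = 20470.1/34.3 ≈ 596.80.
y: moment 14473.1 / weight 34.3 ≈ 421.96

(597, 422)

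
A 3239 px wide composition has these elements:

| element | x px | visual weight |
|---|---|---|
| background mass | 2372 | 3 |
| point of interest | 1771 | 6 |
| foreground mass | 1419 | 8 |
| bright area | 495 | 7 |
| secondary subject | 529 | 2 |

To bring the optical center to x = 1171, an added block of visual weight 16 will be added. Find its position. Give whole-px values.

After adding the added block, total weight = 3 + 6 + 8 + 7 + 2 + 16 = 42.
x: target moment 42×1171 = 49182; current 3·2372 + 6·1771 + 8·1419 + 7·495 + 2·529 = 33617; the added block supplies 15565, so x = 15565/16 ≈ 972.81.

x ≈ 973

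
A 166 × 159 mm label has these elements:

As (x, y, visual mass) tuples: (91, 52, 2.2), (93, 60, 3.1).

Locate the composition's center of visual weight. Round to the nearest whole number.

Σw = 2.2 + 3.1 = 5.3.
Σw·x = 2.2·91 + 3.1·93 = 488.5, so x̄ = 488.5/5.3 ≈ 92.17.
Σw·y = 2.2·52 + 3.1·60 = 300.4, so ȳ = 300.4/5.3 ≈ 56.68.

(92, 57)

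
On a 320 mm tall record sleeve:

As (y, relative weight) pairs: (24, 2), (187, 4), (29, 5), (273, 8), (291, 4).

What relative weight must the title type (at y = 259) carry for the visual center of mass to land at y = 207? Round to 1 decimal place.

w ≈ 9.1

Fixed elements: Σw = 2 + 4 + 5 + 8 + 4 = 23, Σw·y = 2·24 + 4·187 + 5·29 + 8·273 + 4·291 = 4289.
For the centroid to hit 207: (4289 + w·259) / (23 + w) = 207.
Rearranging, w·(259 − 207) = 207·23 − 4289 = 472, so w ≈ 472/52 = 9.08.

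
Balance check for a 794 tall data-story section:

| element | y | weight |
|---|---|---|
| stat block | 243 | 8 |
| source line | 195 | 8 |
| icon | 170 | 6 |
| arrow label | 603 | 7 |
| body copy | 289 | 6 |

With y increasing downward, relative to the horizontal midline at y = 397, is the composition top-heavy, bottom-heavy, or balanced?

top-heavy

Σw = 8 + 8 + 6 + 7 + 6 = 35.
y: (8·243 + 8·195 + 6·170 + 7·603 + 6·289) / 35 = 10479 / 35 ≈ 299.40
299.4 lies above (smaller y than) the midline 397, so the layout is top-heavy.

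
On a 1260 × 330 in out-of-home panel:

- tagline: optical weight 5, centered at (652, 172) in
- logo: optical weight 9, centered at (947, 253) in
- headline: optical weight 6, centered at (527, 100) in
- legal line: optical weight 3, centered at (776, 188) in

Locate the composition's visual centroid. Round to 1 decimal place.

Weights sum to 5 + 9 + 6 + 3 = 23.
x: (5·652 + 9·947 + 6·527 + 3·776) / 23 = 17273 / 23 ≈ 751.00
y: (5·172 + 9·253 + 6·100 + 3·188) / 23 = 4301 / 23 ≈ 187.00

(751.0, 187.0)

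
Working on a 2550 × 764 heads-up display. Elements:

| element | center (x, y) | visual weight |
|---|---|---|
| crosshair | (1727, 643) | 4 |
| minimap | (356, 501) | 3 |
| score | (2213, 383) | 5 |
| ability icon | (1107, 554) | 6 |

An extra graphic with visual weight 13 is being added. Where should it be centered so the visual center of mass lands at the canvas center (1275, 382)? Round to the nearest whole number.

(1065, 194)

After adding the extra graphic, total weight = 4 + 3 + 5 + 6 + 13 = 31.
x: need Σw·x = 31·1275 = 39525. Existing = 4·1727 + 3·356 + 5·2213 + 6·1107 = 25683. Remainder 13842 / 13 ≈ 1064.77.
y: need Σw·y = 31·382 = 11842. Existing = 4·643 + 3·501 + 5·383 + 6·554 = 9314. Remainder 2528 / 13 ≈ 194.46.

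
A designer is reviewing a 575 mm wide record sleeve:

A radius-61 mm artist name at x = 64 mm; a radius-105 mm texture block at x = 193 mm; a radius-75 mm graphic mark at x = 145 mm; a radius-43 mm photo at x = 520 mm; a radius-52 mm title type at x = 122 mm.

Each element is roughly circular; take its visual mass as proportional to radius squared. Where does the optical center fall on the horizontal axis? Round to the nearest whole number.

x ≈ 179

Weights ∝ r²: artist name 61² = 3721, texture block 105² = 11025, graphic mark 75² = 5625, photo 43² = 1849, title type 52² = 2704; Σw = 24924.
x-moment: 3721·64 + 11025·193 + 5625·145 + 1849·520 + 2704·122 = 4472962; centroid 4472962/24924 ≈ 179.46.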